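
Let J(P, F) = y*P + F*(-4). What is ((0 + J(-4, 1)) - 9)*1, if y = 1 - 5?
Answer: 3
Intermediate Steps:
y = -4
J(P, F) = -4*F - 4*P (J(P, F) = -4*P + F*(-4) = -4*P - 4*F = -4*F - 4*P)
((0 + J(-4, 1)) - 9)*1 = ((0 + (-4*1 - 4*(-4))) - 9)*1 = ((0 + (-4 + 16)) - 9)*1 = ((0 + 12) - 9)*1 = (12 - 9)*1 = 3*1 = 3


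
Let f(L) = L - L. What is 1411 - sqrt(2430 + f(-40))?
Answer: 1411 - 9*sqrt(30) ≈ 1361.7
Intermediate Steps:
f(L) = 0
1411 - sqrt(2430 + f(-40)) = 1411 - sqrt(2430 + 0) = 1411 - sqrt(2430) = 1411 - 9*sqrt(30)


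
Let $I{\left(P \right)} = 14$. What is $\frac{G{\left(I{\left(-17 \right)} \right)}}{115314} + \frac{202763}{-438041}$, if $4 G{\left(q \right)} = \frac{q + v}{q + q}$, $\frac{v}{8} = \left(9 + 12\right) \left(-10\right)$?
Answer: $- \frac{187103427535}{404098078992} \approx -0.46302$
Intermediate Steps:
$v = -1680$ ($v = 8 \left(9 + 12\right) \left(-10\right) = 8 \cdot 21 \left(-10\right) = 8 \left(-210\right) = -1680$)
$G{\left(q \right)} = \frac{-1680 + q}{8 q}$ ($G{\left(q \right)} = \frac{\left(q - 1680\right) \frac{1}{q + q}}{4} = \frac{\left(-1680 + q\right) \frac{1}{2 q}}{4} = \frac{\frac{1}{2} \frac{1}{q} \left(-1680 + q\right)}{4} = \frac{-1680 + q}{8 q}$)
$\frac{G{\left(I{\left(-17 \right)} \right)}}{115314} + \frac{202763}{-438041} = \frac{\frac{1}{8} \cdot \frac{1}{14} \left(-1680 + 14\right)}{115314} + \frac{202763}{-438041} = \frac{1}{8} \cdot \frac{1}{14} \left(-1666\right) \frac{1}{115314} + 202763 \left(- \frac{1}{438041}\right) = \left(- \frac{119}{8}\right) \frac{1}{115314} - \frac{202763}{438041} = - \frac{119}{922512} - \frac{202763}{438041} = - \frac{187103427535}{404098078992}$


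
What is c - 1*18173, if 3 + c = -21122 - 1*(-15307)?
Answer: -23991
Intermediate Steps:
c = -5818 (c = -3 + (-21122 - 1*(-15307)) = -3 + (-21122 + 15307) = -3 - 5815 = -5818)
c - 1*18173 = -5818 - 1*18173 = -5818 - 18173 = -23991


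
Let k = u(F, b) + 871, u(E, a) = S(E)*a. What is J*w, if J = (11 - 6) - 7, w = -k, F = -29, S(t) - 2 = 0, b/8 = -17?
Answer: 1198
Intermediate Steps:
b = -136 (b = 8*(-17) = -136)
S(t) = 2 (S(t) = 2 + 0 = 2)
u(E, a) = 2*a
k = 599 (k = 2*(-136) + 871 = -272 + 871 = 599)
w = -599 (w = -1*599 = -599)
J = -2 (J = 5 - 7 = -2)
J*w = -2*(-599) = 1198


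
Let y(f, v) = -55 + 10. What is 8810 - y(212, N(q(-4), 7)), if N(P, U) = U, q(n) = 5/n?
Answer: 8855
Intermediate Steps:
y(f, v) = -45
8810 - y(212, N(q(-4), 7)) = 8810 - 1*(-45) = 8810 + 45 = 8855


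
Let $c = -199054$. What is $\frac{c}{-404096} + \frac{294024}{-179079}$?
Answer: $- \frac{13861255173}{12060851264} \approx -1.1493$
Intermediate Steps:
$\frac{c}{-404096} + \frac{294024}{-179079} = - \frac{199054}{-404096} + \frac{294024}{-179079} = \left(-199054\right) \left(- \frac{1}{404096}\right) + 294024 \left(- \frac{1}{179079}\right) = \frac{99527}{202048} - \frac{98008}{59693} = - \frac{13861255173}{12060851264}$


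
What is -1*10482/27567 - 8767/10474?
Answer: -117156119/96245586 ≈ -1.2173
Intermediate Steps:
-1*10482/27567 - 8767/10474 = -10482*1/27567 - 8767*1/10474 = -3494/9189 - 8767/10474 = -117156119/96245586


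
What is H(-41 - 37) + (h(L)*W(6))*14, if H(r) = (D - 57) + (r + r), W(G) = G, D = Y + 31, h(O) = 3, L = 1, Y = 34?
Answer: 104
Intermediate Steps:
D = 65 (D = 34 + 31 = 65)
H(r) = 8 + 2*r (H(r) = (65 - 57) + (r + r) = 8 + 2*r)
H(-41 - 37) + (h(L)*W(6))*14 = (8 + 2*(-41 - 37)) + (3*6)*14 = (8 + 2*(-78)) + 18*14 = (8 - 156) + 252 = -148 + 252 = 104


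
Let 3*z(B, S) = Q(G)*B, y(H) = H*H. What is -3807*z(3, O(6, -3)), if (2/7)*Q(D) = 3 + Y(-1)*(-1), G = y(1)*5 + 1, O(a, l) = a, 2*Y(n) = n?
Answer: -186543/4 ≈ -46636.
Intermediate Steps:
y(H) = H**2
Y(n) = n/2
G = 6 (G = 1**2*5 + 1 = 1*5 + 1 = 5 + 1 = 6)
Q(D) = 49/4 (Q(D) = 7*(3 + ((1/2)*(-1))*(-1))/2 = 7*(3 - 1/2*(-1))/2 = 7*(3 + 1/2)/2 = (7/2)*(7/2) = 49/4)
z(B, S) = 49*B/12 (z(B, S) = (49*B/4)/3 = 49*B/12)
-3807*z(3, O(6, -3)) = -62181*3/4 = -3807*49/4 = -186543/4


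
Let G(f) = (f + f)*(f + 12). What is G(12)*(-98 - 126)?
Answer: -129024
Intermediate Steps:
G(f) = 2*f*(12 + f) (G(f) = (2*f)*(12 + f) = 2*f*(12 + f))
G(12)*(-98 - 126) = (2*12*(12 + 12))*(-98 - 126) = (2*12*24)*(-224) = 576*(-224) = -129024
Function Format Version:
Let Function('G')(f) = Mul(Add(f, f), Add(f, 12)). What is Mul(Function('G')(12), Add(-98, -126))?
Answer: -129024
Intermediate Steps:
Function('G')(f) = Mul(2, f, Add(12, f)) (Function('G')(f) = Mul(Mul(2, f), Add(12, f)) = Mul(2, f, Add(12, f)))
Mul(Function('G')(12), Add(-98, -126)) = Mul(Mul(2, 12, Add(12, 12)), Add(-98, -126)) = Mul(Mul(2, 12, 24), -224) = Mul(576, -224) = -129024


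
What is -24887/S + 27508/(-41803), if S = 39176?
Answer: -2118004669/1637674328 ≈ -1.2933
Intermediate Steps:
-24887/S + 27508/(-41803) = -24887/39176 + 27508/(-41803) = -24887*1/39176 + 27508*(-1/41803) = -24887/39176 - 27508/41803 = -2118004669/1637674328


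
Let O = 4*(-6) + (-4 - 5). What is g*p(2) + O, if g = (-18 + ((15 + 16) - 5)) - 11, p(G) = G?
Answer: -39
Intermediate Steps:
O = -33 (O = -24 - 9 = -33)
g = -3 (g = (-18 + (31 - 5)) - 11 = (-18 + 26) - 11 = 8 - 11 = -3)
g*p(2) + O = -3*2 - 33 = -6 - 33 = -39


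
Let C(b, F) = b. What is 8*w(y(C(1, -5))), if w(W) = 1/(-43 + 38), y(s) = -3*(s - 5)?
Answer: -8/5 ≈ -1.6000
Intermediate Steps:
y(s) = 15 - 3*s (y(s) = -3*(-5 + s) = 15 - 3*s)
w(W) = -⅕ (w(W) = 1/(-5) = -⅕)
8*w(y(C(1, -5))) = 8*(-⅕) = -8/5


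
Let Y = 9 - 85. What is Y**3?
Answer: -438976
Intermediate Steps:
Y = -76
Y**3 = (-76)**3 = -438976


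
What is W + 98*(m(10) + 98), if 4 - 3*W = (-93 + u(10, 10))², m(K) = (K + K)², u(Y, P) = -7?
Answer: 45472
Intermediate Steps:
m(K) = 4*K² (m(K) = (2*K)² = 4*K²)
W = -3332 (W = 4/3 - (-93 - 7)²/3 = 4/3 - ⅓*(-100)² = 4/3 - ⅓*10000 = 4/3 - 10000/3 = -3332)
W + 98*(m(10) + 98) = -3332 + 98*(4*10² + 98) = -3332 + 98*(4*100 + 98) = -3332 + 98*(400 + 98) = -3332 + 98*498 = -3332 + 48804 = 45472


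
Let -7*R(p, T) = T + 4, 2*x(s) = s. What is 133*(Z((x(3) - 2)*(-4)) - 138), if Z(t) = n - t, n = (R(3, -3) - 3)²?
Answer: -121144/7 ≈ -17306.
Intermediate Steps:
x(s) = s/2
R(p, T) = -4/7 - T/7 (R(p, T) = -(T + 4)/7 = -(4 + T)/7 = -4/7 - T/7)
n = 484/49 (n = ((-4/7 - ⅐*(-3)) - 3)² = ((-4/7 + 3/7) - 3)² = (-⅐ - 3)² = (-22/7)² = 484/49 ≈ 9.8775)
Z(t) = 484/49 - t
133*(Z((x(3) - 2)*(-4)) - 138) = 133*((484/49 - ((½)*3 - 2)*(-4)) - 138) = 133*((484/49 - (3/2 - 2)*(-4)) - 138) = 133*((484/49 - (-1)*(-4)/2) - 138) = 133*((484/49 - 1*2) - 138) = 133*((484/49 - 2) - 138) = 133*(386/49 - 138) = 133*(-6376/49) = -121144/7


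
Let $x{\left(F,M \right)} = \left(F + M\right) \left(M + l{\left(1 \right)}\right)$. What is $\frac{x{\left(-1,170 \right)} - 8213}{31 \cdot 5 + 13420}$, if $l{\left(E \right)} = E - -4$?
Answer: $\frac{21362}{13575} \approx 1.5736$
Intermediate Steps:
$l{\left(E \right)} = 4 + E$ ($l{\left(E \right)} = E + 4 = 4 + E$)
$x{\left(F,M \right)} = \left(5 + M\right) \left(F + M\right)$ ($x{\left(F,M \right)} = \left(F + M\right) \left(M + \left(4 + 1\right)\right) = \left(F + M\right) \left(M + 5\right) = \left(F + M\right) \left(5 + M\right) = \left(5 + M\right) \left(F + M\right)$)
$\frac{x{\left(-1,170 \right)} - 8213}{31 \cdot 5 + 13420} = \frac{\left(170^{2} + 5 \left(-1\right) + 5 \cdot 170 - 170\right) - 8213}{31 \cdot 5 + 13420} = \frac{\left(28900 - 5 + 850 - 170\right) - 8213}{155 + 13420} = \frac{29575 - 8213}{13575} = 21362 \cdot \frac{1}{13575} = \frac{21362}{13575}$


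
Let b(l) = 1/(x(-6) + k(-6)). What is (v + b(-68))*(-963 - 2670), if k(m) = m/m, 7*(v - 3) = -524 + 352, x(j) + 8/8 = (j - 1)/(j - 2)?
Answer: 74217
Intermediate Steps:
x(j) = -1 + (-1 + j)/(-2 + j) (x(j) = -1 + (j - 1)/(j - 2) = -1 + (-1 + j)/(-2 + j))
v = -151/7 (v = 3 + (-524 + 352)/7 = 3 + (1/7)*(-172) = 3 - 172/7 = -151/7 ≈ -21.571)
k(m) = 1
b(l) = 8/7 (b(l) = 1/(1/(-2 - 6) + 1) = 1/(1/(-8) + 1) = 1/(-1/8 + 1) = 1/(7/8) = 8/7)
(v + b(-68))*(-963 - 2670) = (-151/7 + 8/7)*(-963 - 2670) = -143/7*(-3633) = 74217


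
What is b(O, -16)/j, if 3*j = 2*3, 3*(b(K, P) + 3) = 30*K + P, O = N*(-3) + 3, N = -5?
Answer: 515/6 ≈ 85.833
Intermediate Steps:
O = 18 (O = -5*(-3) + 3 = 15 + 3 = 18)
b(K, P) = -3 + 10*K + P/3 (b(K, P) = -3 + (30*K + P)/3 = -3 + (P + 30*K)/3 = -3 + (10*K + P/3) = -3 + 10*K + P/3)
j = 2 (j = (2*3)/3 = (⅓)*6 = 2)
b(O, -16)/j = (-3 + 10*18 + (⅓)*(-16))/2 = (-3 + 180 - 16/3)*(½) = (515/3)*(½) = 515/6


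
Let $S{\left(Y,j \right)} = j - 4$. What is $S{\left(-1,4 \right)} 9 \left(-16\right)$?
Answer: $0$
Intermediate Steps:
$S{\left(Y,j \right)} = -4 + j$ ($S{\left(Y,j \right)} = j - 4 = -4 + j$)
$S{\left(-1,4 \right)} 9 \left(-16\right) = \left(-4 + 4\right) 9 \left(-16\right) = 0 \cdot 9 \left(-16\right) = 0 \left(-16\right) = 0$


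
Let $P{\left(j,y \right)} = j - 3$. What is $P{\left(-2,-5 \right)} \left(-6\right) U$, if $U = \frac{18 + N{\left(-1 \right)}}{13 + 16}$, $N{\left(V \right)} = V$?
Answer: $\frac{510}{29} \approx 17.586$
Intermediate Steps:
$P{\left(j,y \right)} = -3 + j$
$U = \frac{17}{29}$ ($U = \frac{18 - 1}{13 + 16} = \frac{17}{29} \approx 0.58621$)
$P{\left(-2,-5 \right)} \left(-6\right) U = \left(-3 - 2\right) \left(-6\right) \frac{17}{29} = \left(-5\right) \left(-6\right) \frac{17}{29} = 30 \cdot \frac{17}{29} = \frac{510}{29}$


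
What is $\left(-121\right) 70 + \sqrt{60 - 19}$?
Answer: $-8470 + \sqrt{41} \approx -8463.6$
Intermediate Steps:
$\left(-121\right) 70 + \sqrt{60 - 19} = -8470 + \sqrt{41}$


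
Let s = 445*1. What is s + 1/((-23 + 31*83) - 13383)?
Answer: 4820684/10833 ≈ 445.00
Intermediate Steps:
s = 445
s + 1/((-23 + 31*83) - 13383) = 445 + 1/((-23 + 31*83) - 13383) = 445 + 1/((-23 + 2573) - 13383) = 445 + 1/(2550 - 13383) = 445 + 1/(-10833) = 445 - 1/10833 = 4820684/10833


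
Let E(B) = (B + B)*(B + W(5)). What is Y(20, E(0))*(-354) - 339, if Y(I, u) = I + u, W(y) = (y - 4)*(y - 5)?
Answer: -7419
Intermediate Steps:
W(y) = (-5 + y)*(-4 + y) (W(y) = (-4 + y)*(-5 + y) = (-5 + y)*(-4 + y))
E(B) = 2*B² (E(B) = (B + B)*(B + (20 + 5² - 9*5)) = (2*B)*(B + (20 + 25 - 45)) = (2*B)*(B + 0) = (2*B)*B = 2*B²)
Y(20, E(0))*(-354) - 339 = (20 + 2*0²)*(-354) - 339 = (20 + 2*0)*(-354) - 339 = (20 + 0)*(-354) - 339 = 20*(-354) - 339 = -7080 - 339 = -7419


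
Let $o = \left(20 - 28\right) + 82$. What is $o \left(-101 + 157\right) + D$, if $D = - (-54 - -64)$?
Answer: $4134$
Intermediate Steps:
$o = 74$ ($o = -8 + 82 = 74$)
$D = -10$ ($D = - (-54 + 64) = \left(-1\right) 10 = -10$)
$o \left(-101 + 157\right) + D = 74 \left(-101 + 157\right) - 10 = 74 \cdot 56 - 10 = 4144 - 10 = 4134$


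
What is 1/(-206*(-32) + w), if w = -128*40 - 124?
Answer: 1/1348 ≈ 0.00074184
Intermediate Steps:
w = -5244 (w = -5120 - 124 = -5244)
1/(-206*(-32) + w) = 1/(-206*(-32) - 5244) = 1/(6592 - 5244) = 1/1348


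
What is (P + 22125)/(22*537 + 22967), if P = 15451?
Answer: 37576/34781 ≈ 1.0804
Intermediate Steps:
(P + 22125)/(22*537 + 22967) = (15451 + 22125)/(22*537 + 22967) = 37576/(11814 + 22967) = 37576/34781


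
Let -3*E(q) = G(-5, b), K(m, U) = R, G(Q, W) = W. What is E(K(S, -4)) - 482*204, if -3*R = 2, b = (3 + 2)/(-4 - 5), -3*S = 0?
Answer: -2654851/27 ≈ -98328.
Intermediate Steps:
S = 0 (S = -1/3*0 = 0)
b = -5/9 (b = 5/(-9) = 5*(-1/9) = -5/9 ≈ -0.55556)
R = -2/3 (R = -1/3*2 = -2/3 ≈ -0.66667)
K(m, U) = -2/3
E(q) = 5/27 (E(q) = -1/3*(-5/9) = 5/27)
E(K(S, -4)) - 482*204 = 5/27 - 482*204 = 5/27 - 98328 = -2654851/27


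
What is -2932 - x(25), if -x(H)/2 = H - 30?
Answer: -2942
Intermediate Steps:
x(H) = 60 - 2*H (x(H) = -2*(H - 30) = -2*(-30 + H) = 60 - 2*H)
-2932 - x(25) = -2932 - (60 - 2*25) = -2932 - (60 - 50) = -2932 - 1*10 = -2932 - 10 = -2942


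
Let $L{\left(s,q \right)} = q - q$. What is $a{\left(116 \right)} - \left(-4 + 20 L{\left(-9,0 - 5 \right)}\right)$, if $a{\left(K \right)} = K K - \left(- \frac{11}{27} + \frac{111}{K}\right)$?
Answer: $\frac{42154999}{3132} \approx 13459.0$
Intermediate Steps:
$L{\left(s,q \right)} = 0$
$a{\left(K \right)} = \frac{11}{27} + K^{2} - \frac{111}{K}$ ($a{\left(K \right)} = K^{2} - \left(- \frac{11}{27} + \frac{111}{K}\right) = K^{2} + \left(- \frac{111}{K} + \frac{11}{27}\right) = K^{2} + \left(\frac{11}{27} - \frac{111}{K}\right) = \frac{11}{27} + K^{2} - \frac{111}{K}$)
$a{\left(116 \right)} - \left(-4 + 20 L{\left(-9,0 - 5 \right)}\right) = \left(\frac{11}{27} + 116^{2} - \frac{111}{116}\right) + \left(4 - 0\right) = \left(\frac{11}{27} + 13456 - \frac{111}{116}\right) + \left(4 + 0\right) = \left(\frac{11}{27} + 13456 - \frac{111}{116}\right) + 4 = \frac{42142471}{3132} + 4 = \frac{42154999}{3132}$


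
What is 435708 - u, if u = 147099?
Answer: 288609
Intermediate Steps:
435708 - u = 435708 - 1*147099 = 435708 - 147099 = 288609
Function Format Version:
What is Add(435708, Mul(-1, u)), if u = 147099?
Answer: 288609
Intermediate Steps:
Add(435708, Mul(-1, u)) = Add(435708, Mul(-1, 147099)) = Add(435708, -147099) = 288609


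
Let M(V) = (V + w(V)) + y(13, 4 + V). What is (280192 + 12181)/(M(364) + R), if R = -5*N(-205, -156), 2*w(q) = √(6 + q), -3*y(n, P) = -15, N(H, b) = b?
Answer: 671873154/2640217 - 292373*√370/2640217 ≈ 252.35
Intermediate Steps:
y(n, P) = 5 (y(n, P) = -⅓*(-15) = 5)
w(q) = √(6 + q)/2
M(V) = 5 + V + √(6 + V)/2 (M(V) = (V + √(6 + V)/2) + 5 = 5 + V + √(6 + V)/2)
R = 780 (R = -5*(-156) = 780)
(280192 + 12181)/(M(364) + R) = (280192 + 12181)/((5 + 364 + √(6 + 364)/2) + 780) = 292373/((5 + 364 + √370/2) + 780) = 292373/((369 + √370/2) + 780) = 292373/(1149 + √370/2)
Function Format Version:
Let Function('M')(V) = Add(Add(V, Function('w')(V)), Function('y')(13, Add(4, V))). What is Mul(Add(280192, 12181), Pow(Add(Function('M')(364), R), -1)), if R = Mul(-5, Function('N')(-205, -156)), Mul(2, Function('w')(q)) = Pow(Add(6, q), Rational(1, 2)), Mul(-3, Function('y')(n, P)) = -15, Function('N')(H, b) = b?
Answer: Add(Rational(671873154, 2640217), Mul(Rational(-292373, 2640217), Pow(370, Rational(1, 2)))) ≈ 252.35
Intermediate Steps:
Function('y')(n, P) = 5 (Function('y')(n, P) = Mul(Rational(-1, 3), -15) = 5)
Function('w')(q) = Mul(Rational(1, 2), Pow(Add(6, q), Rational(1, 2)))
Function('M')(V) = Add(5, V, Mul(Rational(1, 2), Pow(Add(6, V), Rational(1, 2)))) (Function('M')(V) = Add(Add(V, Mul(Rational(1, 2), Pow(Add(6, V), Rational(1, 2)))), 5) = Add(5, V, Mul(Rational(1, 2), Pow(Add(6, V), Rational(1, 2)))))
R = 780 (R = Mul(-5, -156) = 780)
Mul(Add(280192, 12181), Pow(Add(Function('M')(364), R), -1)) = Mul(Add(280192, 12181), Pow(Add(Add(5, 364, Mul(Rational(1, 2), Pow(Add(6, 364), Rational(1, 2)))), 780), -1)) = Mul(292373, Pow(Add(Add(5, 364, Mul(Rational(1, 2), Pow(370, Rational(1, 2)))), 780), -1)) = Mul(292373, Pow(Add(Add(369, Mul(Rational(1, 2), Pow(370, Rational(1, 2)))), 780), -1)) = Mul(292373, Pow(Add(1149, Mul(Rational(1, 2), Pow(370, Rational(1, 2)))), -1))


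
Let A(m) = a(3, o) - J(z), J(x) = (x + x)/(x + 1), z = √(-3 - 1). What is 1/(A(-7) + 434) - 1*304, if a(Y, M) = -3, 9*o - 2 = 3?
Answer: -280263053/921925 + 4*I/921925 ≈ -304.0 + 4.3387e-6*I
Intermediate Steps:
o = 5/9 (o = 2/9 + (⅑)*3 = 2/9 + ⅓ = 5/9 ≈ 0.55556)
z = 2*I (z = √(-4) = 2*I ≈ 2.0*I)
J(x) = 2*x/(1 + x) (J(x) = (2*x)/(1 + x) = 2*x/(1 + x))
A(m) = -3 - 4*I*(1 - 2*I)/5 (A(m) = -3 - 2*2*I/(1 + 2*I) = -3 - 2*2*I*(1 - 2*I)/5 = -3 - 4*I*(1 - 2*I)/5)
1/(A(-7) + 434) - 1*304 = 1/((-23/5 - 4*I/5) + 434) - 1*304 = 1/(2147/5 - 4*I/5) - 304 = (2147/5 + 4*I/5)/184385 - 304 = -304 + (2147/5 + 4*I/5)/184385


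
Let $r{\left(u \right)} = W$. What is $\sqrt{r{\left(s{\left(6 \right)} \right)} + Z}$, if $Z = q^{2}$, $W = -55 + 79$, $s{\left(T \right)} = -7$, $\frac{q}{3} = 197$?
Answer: $\sqrt{349305} \approx 591.02$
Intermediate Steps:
$q = 591$ ($q = 3 \cdot 197 = 591$)
$W = 24$
$Z = 349281$ ($Z = 591^{2} = 349281$)
$r{\left(u \right)} = 24$
$\sqrt{r{\left(s{\left(6 \right)} \right)} + Z} = \sqrt{24 + 349281} = \sqrt{349305}$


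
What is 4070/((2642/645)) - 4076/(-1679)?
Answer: 2209197821/2217959 ≈ 996.05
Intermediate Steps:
4070/((2642/645)) - 4076/(-1679) = 4070/((2642*(1/645))) - 4076*(-1/1679) = 4070/(2642/645) + 4076/1679 = 4070*(645/2642) + 4076/1679 = 1312575/1321 + 4076/1679 = 2209197821/2217959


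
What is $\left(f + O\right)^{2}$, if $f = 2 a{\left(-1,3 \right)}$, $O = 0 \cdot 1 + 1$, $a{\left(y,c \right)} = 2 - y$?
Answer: $49$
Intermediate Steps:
$O = 1$ ($O = 0 + 1 = 1$)
$f = 6$ ($f = 2 \left(2 - -1\right) = 2 \left(2 + 1\right) = 2 \cdot 3 = 6$)
$\left(f + O\right)^{2} = \left(6 + 1\right)^{2} = 7^{2} = 49$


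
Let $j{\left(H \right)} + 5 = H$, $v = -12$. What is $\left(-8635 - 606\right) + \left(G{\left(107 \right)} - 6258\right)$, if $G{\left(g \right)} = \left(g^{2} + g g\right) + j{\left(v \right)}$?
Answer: $7382$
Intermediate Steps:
$j{\left(H \right)} = -5 + H$
$G{\left(g \right)} = -17 + 2 g^{2}$ ($G{\left(g \right)} = \left(g^{2} + g g\right) - 17 = \left(g^{2} + g^{2}\right) - 17 = 2 g^{2} - 17 = -17 + 2 g^{2}$)
$\left(-8635 - 606\right) + \left(G{\left(107 \right)} - 6258\right) = \left(-8635 - 606\right) - \left(6275 - 22898\right) = -9241 + \left(\left(-17 + 2 \cdot 11449\right) - 6258\right) = -9241 + \left(\left(-17 + 22898\right) - 6258\right) = -9241 + \left(22881 - 6258\right) = -9241 + 16623 = 7382$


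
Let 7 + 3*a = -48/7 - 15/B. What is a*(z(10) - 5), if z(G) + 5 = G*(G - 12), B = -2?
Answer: 445/7 ≈ 63.571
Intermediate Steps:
z(G) = -5 + G*(-12 + G) (z(G) = -5 + G*(G - 12) = -5 + G*(-12 + G))
a = -89/42 (a = -7/3 + (-48/7 - 15/(-2))/3 = -7/3 + (-48*⅐ - 15*(-½))/3 = -7/3 + (-48/7 + 15/2)/3 = -7/3 + (⅓)*(9/14) = -7/3 + 3/14 = -89/42 ≈ -2.1190)
a*(z(10) - 5) = -89*((-5 + 10² - 12*10) - 5)/42 = -89*((-5 + 100 - 120) - 5)/42 = -89*(-25 - 5)/42 = -89/42*(-30) = 445/7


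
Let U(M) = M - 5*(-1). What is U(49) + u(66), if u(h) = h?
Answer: 120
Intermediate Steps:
U(M) = 5 + M (U(M) = M + 5 = 5 + M)
U(49) + u(66) = (5 + 49) + 66 = 54 + 66 = 120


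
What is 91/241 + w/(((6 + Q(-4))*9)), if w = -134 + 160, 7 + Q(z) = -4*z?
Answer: 18551/32535 ≈ 0.57019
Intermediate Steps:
Q(z) = -7 - 4*z
w = 26
91/241 + w/(((6 + Q(-4))*9)) = 91/241 + 26/(((6 + (-7 - 4*(-4)))*9)) = 91*(1/241) + 26/(((6 + (-7 + 16))*9)) = 91/241 + 26/(((6 + 9)*9)) = 91/241 + 26/((15*9)) = 91/241 + 26/135 = 18551/32535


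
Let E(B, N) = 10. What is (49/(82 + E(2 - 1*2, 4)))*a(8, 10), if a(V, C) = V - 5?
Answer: 147/92 ≈ 1.5978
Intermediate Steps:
a(V, C) = -5 + V
(49/(82 + E(2 - 1*2, 4)))*a(8, 10) = (49/(82 + 10))*(-5 + 8) = (49/92)*3 = 147/92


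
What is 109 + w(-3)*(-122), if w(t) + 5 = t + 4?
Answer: 597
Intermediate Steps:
w(t) = -1 + t (w(t) = -5 + (t + 4) = -5 + (4 + t) = -1 + t)
109 + w(-3)*(-122) = 109 + (-1 - 3)*(-122) = 109 - 4*(-122) = 109 + 488 = 597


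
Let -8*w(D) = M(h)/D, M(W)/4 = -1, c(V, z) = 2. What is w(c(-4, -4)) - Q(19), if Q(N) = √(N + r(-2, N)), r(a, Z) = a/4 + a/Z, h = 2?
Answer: ¼ - √26562/38 ≈ -4.0389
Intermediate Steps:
M(W) = -4 (M(W) = 4*(-1) = -4)
r(a, Z) = a/4 + a/Z (r(a, Z) = a*(¼) + a/Z = a/4 + a/Z)
w(D) = 1/(2*D) (w(D) = -(-1)/(2*D) = 1/(2*D))
Q(N) = √(-½ + N - 2/N) (Q(N) = √(N + ((¼)*(-2) - 2/N)) = √(N + (-½ - 2/N)) = √(-½ + N - 2/N))
w(c(-4, -4)) - Q(19) = (½)/2 - √(-2 - 8/19 + 4*19)/2 = (½)*(½) - √(-2 - 8*1/19 + 76)/2 = ¼ - √(-2 - 8/19 + 76)/2 = ¼ - √(1398/19)/2 = ¼ - √26562/19/2 = ¼ - √26562/38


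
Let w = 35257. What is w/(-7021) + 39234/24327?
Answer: -11416375/3349017 ≈ -3.4089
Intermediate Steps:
w/(-7021) + 39234/24327 = 35257/(-7021) + 39234/24327 = 35257*(-1/7021) + 39234*(1/24327) = -35257/7021 + 13078/8109 = -11416375/3349017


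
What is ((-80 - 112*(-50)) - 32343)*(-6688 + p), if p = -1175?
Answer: 210909249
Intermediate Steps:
((-80 - 112*(-50)) - 32343)*(-6688 + p) = ((-80 - 112*(-50)) - 32343)*(-6688 - 1175) = ((-80 + 5600) - 32343)*(-7863) = (5520 - 32343)*(-7863) = -26823*(-7863) = 210909249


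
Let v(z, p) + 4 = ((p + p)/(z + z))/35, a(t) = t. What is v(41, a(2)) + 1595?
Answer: 2283087/1435 ≈ 1591.0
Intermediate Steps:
v(z, p) = -4 + p/(35*z) (v(z, p) = -4 + ((p + p)/(z + z))/35 = -4 + ((2*p)/((2*z)))*(1/35) = -4 + ((2*p)*(1/(2*z)))*(1/35) = -4 + (p/z)*(1/35) = -4 + p/(35*z))
v(41, a(2)) + 1595 = (-4 + (1/35)*2/41) + 1595 = (-4 + (1/35)*2*(1/41)) + 1595 = (-4 + 2/1435) + 1595 = -5738/1435 + 1595 = 2283087/1435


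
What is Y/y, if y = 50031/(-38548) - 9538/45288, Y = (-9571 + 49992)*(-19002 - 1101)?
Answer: 44330531685716691/82296086 ≈ 5.3867e+8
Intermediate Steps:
Y = -812583363 (Y = 40421*(-20103) = -812583363)
y = -82296086/54555057 (y = 50031*(-1/38548) - 9538*1/45288 = -50031/38548 - 4769/22644 = -82296086/54555057 ≈ -1.5085)
Y/y = -812583363/(-82296086/54555057) = -812583363*(-54555057/82296086) = 44330531685716691/82296086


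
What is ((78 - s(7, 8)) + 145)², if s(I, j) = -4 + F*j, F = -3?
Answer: 63001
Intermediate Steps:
s(I, j) = -4 - 3*j
((78 - s(7, 8)) + 145)² = ((78 - (-4 - 3*8)) + 145)² = ((78 - (-4 - 24)) + 145)² = ((78 - 1*(-28)) + 145)² = ((78 + 28) + 145)² = (106 + 145)² = 251² = 63001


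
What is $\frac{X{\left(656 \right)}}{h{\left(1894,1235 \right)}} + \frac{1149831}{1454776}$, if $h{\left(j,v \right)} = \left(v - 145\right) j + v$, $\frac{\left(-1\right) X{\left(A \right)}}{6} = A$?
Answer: $\frac{789824716403}{1001707836440} \approx 0.78848$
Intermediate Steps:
$X{\left(A \right)} = - 6 A$
$h{\left(j,v \right)} = v + j \left(-145 + v\right)$ ($h{\left(j,v \right)} = \left(-145 + v\right) j + v = j \left(-145 + v\right) + v = v + j \left(-145 + v\right)$)
$\frac{X{\left(656 \right)}}{h{\left(1894,1235 \right)}} + \frac{1149831}{1454776} = \frac{\left(-6\right) 656}{1235 - 274630 + 1894 \cdot 1235} + \frac{1149831}{1454776} = - \frac{3936}{1235 - 274630 + 2339090} + 1149831 \cdot \frac{1}{1454776} = - \frac{3936}{2065695} + \frac{1149831}{1454776} = \left(-3936\right) \frac{1}{2065695} + \frac{1149831}{1454776} = - \frac{1312}{688565} + \frac{1149831}{1454776} = \frac{789824716403}{1001707836440}$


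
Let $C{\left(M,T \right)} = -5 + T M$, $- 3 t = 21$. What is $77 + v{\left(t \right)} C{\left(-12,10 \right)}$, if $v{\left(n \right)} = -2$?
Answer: $327$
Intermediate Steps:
$t = -7$ ($t = \left(- \frac{1}{3}\right) 21 = -7$)
$C{\left(M,T \right)} = -5 + M T$
$77 + v{\left(t \right)} C{\left(-12,10 \right)} = 77 - 2 \left(-5 - 120\right) = 77 - -250 = 77 + 250 = 327$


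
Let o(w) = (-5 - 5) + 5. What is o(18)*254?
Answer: -1270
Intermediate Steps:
o(w) = -5 (o(w) = -10 + 5 = -5)
o(18)*254 = -5*254 = -1270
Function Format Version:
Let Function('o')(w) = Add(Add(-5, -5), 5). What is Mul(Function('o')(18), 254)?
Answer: -1270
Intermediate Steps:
Function('o')(w) = -5 (Function('o')(w) = Add(-10, 5) = -5)
Mul(Function('o')(18), 254) = Mul(-5, 254) = -1270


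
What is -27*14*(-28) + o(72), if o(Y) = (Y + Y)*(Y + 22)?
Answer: 24120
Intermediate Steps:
o(Y) = 2*Y*(22 + Y) (o(Y) = (2*Y)*(22 + Y) = 2*Y*(22 + Y))
-27*14*(-28) + o(72) = -27*14*(-28) + 2*72*(22 + 72) = -378*(-28) + 2*72*94 = 10584 + 13536 = 24120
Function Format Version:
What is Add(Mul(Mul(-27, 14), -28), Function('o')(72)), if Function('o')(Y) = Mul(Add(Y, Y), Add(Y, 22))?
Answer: 24120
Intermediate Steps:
Function('o')(Y) = Mul(2, Y, Add(22, Y)) (Function('o')(Y) = Mul(Mul(2, Y), Add(22, Y)) = Mul(2, Y, Add(22, Y)))
Add(Mul(Mul(-27, 14), -28), Function('o')(72)) = Add(Mul(Mul(-27, 14), -28), Mul(2, 72, Add(22, 72))) = Add(Mul(-378, -28), Mul(2, 72, 94)) = Add(10584, 13536) = 24120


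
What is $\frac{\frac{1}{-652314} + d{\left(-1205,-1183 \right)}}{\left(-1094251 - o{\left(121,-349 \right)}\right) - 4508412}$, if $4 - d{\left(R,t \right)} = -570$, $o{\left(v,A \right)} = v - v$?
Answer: $- \frac{374428235}{3654695512182} \approx -0.00010245$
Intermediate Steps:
$o{\left(v,A \right)} = 0$
$d{\left(R,t \right)} = 574$ ($d{\left(R,t \right)} = 4 - -570 = 4 + 570 = 574$)
$\frac{\frac{1}{-652314} + d{\left(-1205,-1183 \right)}}{\left(-1094251 - o{\left(121,-349 \right)}\right) - 4508412} = \frac{\frac{1}{-652314} + 574}{\left(-1094251 - 0\right) - 4508412} = \frac{- \frac{1}{652314} + 574}{\left(-1094251 + 0\right) - 4508412} = \frac{374428235}{652314 \left(-1094251 - 4508412\right)} = \frac{374428235}{652314 \left(-5602663\right)} = \frac{374428235}{652314} \left(- \frac{1}{5602663}\right) = - \frac{374428235}{3654695512182}$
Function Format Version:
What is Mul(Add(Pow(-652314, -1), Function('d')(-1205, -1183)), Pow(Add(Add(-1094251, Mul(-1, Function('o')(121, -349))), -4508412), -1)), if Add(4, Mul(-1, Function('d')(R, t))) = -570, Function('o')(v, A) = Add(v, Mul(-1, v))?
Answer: Rational(-374428235, 3654695512182) ≈ -0.00010245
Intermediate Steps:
Function('o')(v, A) = 0
Function('d')(R, t) = 574 (Function('d')(R, t) = Add(4, Mul(-1, -570)) = Add(4, 570) = 574)
Mul(Add(Pow(-652314, -1), Function('d')(-1205, -1183)), Pow(Add(Add(-1094251, Mul(-1, Function('o')(121, -349))), -4508412), -1)) = Mul(Add(Pow(-652314, -1), 574), Pow(Add(Add(-1094251, Mul(-1, 0)), -4508412), -1)) = Mul(Add(Rational(-1, 652314), 574), Pow(Add(Add(-1094251, 0), -4508412), -1)) = Mul(Rational(374428235, 652314), Pow(Add(-1094251, -4508412), -1)) = Mul(Rational(374428235, 652314), Pow(-5602663, -1)) = Mul(Rational(374428235, 652314), Rational(-1, 5602663)) = Rational(-374428235, 3654695512182)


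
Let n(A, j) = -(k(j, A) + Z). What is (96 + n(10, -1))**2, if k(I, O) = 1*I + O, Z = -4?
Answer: 8281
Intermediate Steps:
k(I, O) = I + O
n(A, j) = 4 - A - j (n(A, j) = -((j + A) - 4) = -((A + j) - 4) = -(-4 + A + j) = 4 - A - j)
(96 + n(10, -1))**2 = (96 + (4 - 1*10 - 1*(-1)))**2 = (96 + (4 - 10 + 1))**2 = (96 - 5)**2 = 91**2 = 8281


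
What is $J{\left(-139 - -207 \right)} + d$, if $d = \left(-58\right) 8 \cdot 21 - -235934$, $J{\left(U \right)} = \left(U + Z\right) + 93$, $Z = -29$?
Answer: $226322$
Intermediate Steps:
$J{\left(U \right)} = 64 + U$ ($J{\left(U \right)} = \left(U - 29\right) + 93 = \left(-29 + U\right) + 93 = 64 + U$)
$d = 226190$ ($d = \left(-464\right) 21 + 235934 = -9744 + 235934 = 226190$)
$J{\left(-139 - -207 \right)} + d = \left(64 - -68\right) + 226190 = \left(64 + \left(-139 + 207\right)\right) + 226190 = \left(64 + 68\right) + 226190 = 132 + 226190 = 226322$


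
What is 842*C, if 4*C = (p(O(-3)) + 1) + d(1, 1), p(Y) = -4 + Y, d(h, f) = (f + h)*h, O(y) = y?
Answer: -842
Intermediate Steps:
d(h, f) = h*(f + h)
C = -1 (C = (((-4 - 3) + 1) + 1*(1 + 1))/4 = ((-7 + 1) + 1*2)/4 = (-6 + 2)/4 = (¼)*(-4) = -1)
842*C = 842*(-1) = -842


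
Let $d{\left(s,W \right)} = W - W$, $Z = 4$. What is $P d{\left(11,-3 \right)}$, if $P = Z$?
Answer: $0$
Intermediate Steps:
$d{\left(s,W \right)} = 0$
$P = 4$
$P d{\left(11,-3 \right)} = 4 \cdot 0 = 0$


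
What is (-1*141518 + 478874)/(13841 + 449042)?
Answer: 337356/462883 ≈ 0.72882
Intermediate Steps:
(-1*141518 + 478874)/(13841 + 449042) = (-141518 + 478874)/462883 = 337356*(1/462883) = 337356/462883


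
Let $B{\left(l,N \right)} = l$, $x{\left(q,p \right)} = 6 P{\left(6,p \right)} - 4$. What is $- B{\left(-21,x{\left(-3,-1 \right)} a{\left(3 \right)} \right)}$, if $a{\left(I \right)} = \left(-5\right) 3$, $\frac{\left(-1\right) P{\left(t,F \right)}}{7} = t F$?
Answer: $21$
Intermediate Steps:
$P{\left(t,F \right)} = - 7 F t$ ($P{\left(t,F \right)} = - 7 t F = - 7 F t$)
$x{\left(q,p \right)} = -4 - 252 p$ ($x{\left(q,p \right)} = 6 \left(\left(-7\right) p 6\right) - 4 = 6 \left(- 42 p\right) - 4 = - 252 p - 4 = -4 - 252 p$)
$a{\left(I \right)} = -15$
$- B{\left(-21,x{\left(-3,-1 \right)} a{\left(3 \right)} \right)} = \left(-1\right) \left(-21\right) = 21$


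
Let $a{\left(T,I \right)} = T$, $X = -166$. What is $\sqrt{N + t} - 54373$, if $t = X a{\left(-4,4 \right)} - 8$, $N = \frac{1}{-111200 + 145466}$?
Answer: $-54373 + \frac{\sqrt{770248178202}}{34266} \approx -54347.0$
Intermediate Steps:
$N = \frac{1}{34266} \approx 2.9183 \cdot 10^{-5}$
$t = 656$ ($t = \left(-166\right) \left(-4\right) - 8 = 664 - 8 = 656$)
$\sqrt{N + t} - 54373 = \sqrt{\frac{1}{34266} + 656} - 54373 = \sqrt{\frac{22478497}{34266}} - 54373 = \frac{\sqrt{770248178202}}{34266} - 54373 = -54373 + \frac{\sqrt{770248178202}}{34266}$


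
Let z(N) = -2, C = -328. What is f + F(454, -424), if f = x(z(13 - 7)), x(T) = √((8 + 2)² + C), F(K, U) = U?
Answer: -424 + 2*I*√57 ≈ -424.0 + 15.1*I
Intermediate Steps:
x(T) = 2*I*√57 (x(T) = √((8 + 2)² - 328) = √(10² - 328) = √(100 - 328) = √(-228) = 2*I*√57)
f = 2*I*√57 ≈ 15.1*I
f + F(454, -424) = 2*I*√57 - 424 = -424 + 2*I*√57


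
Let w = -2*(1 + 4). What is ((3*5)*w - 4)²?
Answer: 23716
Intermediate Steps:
w = -10 (w = -2*5 = -10)
((3*5)*w - 4)² = ((3*5)*(-10) - 4)² = (15*(-10) - 4)² = (-150 - 4)² = (-154)² = 23716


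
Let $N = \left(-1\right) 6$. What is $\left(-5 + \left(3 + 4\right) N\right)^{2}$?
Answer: $2209$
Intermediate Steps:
$N = -6$
$\left(-5 + \left(3 + 4\right) N\right)^{2} = \left(-5 + \left(3 + 4\right) \left(-6\right)\right)^{2} = \left(-5 + 7 \left(-6\right)\right)^{2} = \left(-5 - 42\right)^{2} = \left(-47\right)^{2} = 2209$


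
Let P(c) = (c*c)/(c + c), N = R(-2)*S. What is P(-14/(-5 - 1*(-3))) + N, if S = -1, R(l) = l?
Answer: 11/2 ≈ 5.5000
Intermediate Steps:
N = 2 (N = -2*(-1) = 2)
P(c) = c/2 (P(c) = c²/((2*c)) = c²*(1/(2*c)) = c/2)
P(-14/(-5 - 1*(-3))) + N = (-14/(-5 - 1*(-3)))/2 + 2 = (-14/(-5 + 3))/2 + 2 = (-14/(-2))/2 + 2 = (-14*(-½))/2 + 2 = (½)*7 + 2 = 7/2 + 2 = 11/2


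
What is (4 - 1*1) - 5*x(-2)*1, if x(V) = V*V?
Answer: -17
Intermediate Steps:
x(V) = V²
(4 - 1*1) - 5*x(-2)*1 = (4 - 1*1) - 5*(-2)²*1 = (4 - 1) - 5*4*1 = 3 - 20*1 = 3 - 20 = -17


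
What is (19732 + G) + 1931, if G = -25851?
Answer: -4188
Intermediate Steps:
(19732 + G) + 1931 = (19732 - 25851) + 1931 = -6119 + 1931 = -4188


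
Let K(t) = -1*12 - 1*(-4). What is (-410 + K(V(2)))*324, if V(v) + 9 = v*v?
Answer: -135432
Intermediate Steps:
V(v) = -9 + v**2 (V(v) = -9 + v*v = -9 + v**2)
K(t) = -8 (K(t) = -12 + 4 = -8)
(-410 + K(V(2)))*324 = (-410 - 8)*324 = -418*324 = -135432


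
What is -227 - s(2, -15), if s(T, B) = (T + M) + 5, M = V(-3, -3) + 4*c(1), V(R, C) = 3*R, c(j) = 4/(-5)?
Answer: -1109/5 ≈ -221.80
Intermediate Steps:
c(j) = -⅘ (c(j) = 4*(-⅕) = -⅘)
M = -61/5 (M = 3*(-3) + 4*(-⅘) = -9 - 16/5 = -61/5 ≈ -12.200)
s(T, B) = -36/5 + T (s(T, B) = (T - 61/5) + 5 = (-61/5 + T) + 5 = -36/5 + T)
-227 - s(2, -15) = -227 - (-36/5 + 2) = -227 - 1*(-26/5) = -227 + 26/5 = -1109/5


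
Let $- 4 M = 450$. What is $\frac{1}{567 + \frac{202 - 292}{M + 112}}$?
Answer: $\frac{1}{747} \approx 0.0013387$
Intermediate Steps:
$M = - \frac{225}{2}$ ($M = \left(- \frac{1}{4}\right) 450 = - \frac{225}{2} \approx -112.5$)
$\frac{1}{567 + \frac{202 - 292}{M + 112}} = \frac{1}{567 + \frac{202 - 292}{- \frac{225}{2} + 112}} = \frac{1}{567 - \frac{90}{- \frac{1}{2}}} = \frac{1}{567 - -180} = \frac{1}{567 + 180} = \frac{1}{747}$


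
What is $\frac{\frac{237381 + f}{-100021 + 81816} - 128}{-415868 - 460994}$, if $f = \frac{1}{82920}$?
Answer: $\frac{212907133321}{1323674573113200} \approx 0.00016085$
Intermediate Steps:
$f = \frac{1}{82920} \approx 1.206 \cdot 10^{-5}$
$\frac{\frac{237381 + f}{-100021 + 81816} - 128}{-415868 - 460994} = \frac{\frac{237381 + \frac{1}{82920}}{-100021 + 81816} - 128}{-415868 - 460994} = \frac{\frac{19683632521}{82920 \left(-18205\right)} + \left(0 - 128\right)}{-876862} = \left(\frac{19683632521}{82920} \left(- \frac{1}{18205}\right) - 128\right) \left(- \frac{1}{876862}\right) = \left(- \frac{19683632521}{1509558600} - 128\right) \left(- \frac{1}{876862}\right) = \left(- \frac{212907133321}{1509558600}\right) \left(- \frac{1}{876862}\right) = \frac{212907133321}{1323674573113200}$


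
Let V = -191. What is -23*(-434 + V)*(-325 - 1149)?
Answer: -21188750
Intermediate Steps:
-23*(-434 + V)*(-325 - 1149) = -23*(-434 - 191)*(-325 - 1149) = -(-14375)*(-1474) = -23*921250 = -21188750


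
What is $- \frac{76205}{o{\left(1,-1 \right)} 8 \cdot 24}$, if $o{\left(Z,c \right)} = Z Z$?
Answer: $- \frac{76205}{192} \approx -396.9$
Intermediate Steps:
$o{\left(Z,c \right)} = Z^{2}$
$- \frac{76205}{o{\left(1,-1 \right)} 8 \cdot 24} = - \frac{76205}{1^{2} \cdot 8 \cdot 24} = - \frac{76205}{1 \cdot 8 \cdot 24} = - \frac{76205}{8 \cdot 24} = - \frac{76205}{192}$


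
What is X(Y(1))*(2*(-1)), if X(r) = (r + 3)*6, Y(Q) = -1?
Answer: -24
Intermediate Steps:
X(r) = 18 + 6*r (X(r) = (3 + r)*6 = 18 + 6*r)
X(Y(1))*(2*(-1)) = (18 + 6*(-1))*(2*(-1)) = (18 - 6)*(-2) = 12*(-2) = -24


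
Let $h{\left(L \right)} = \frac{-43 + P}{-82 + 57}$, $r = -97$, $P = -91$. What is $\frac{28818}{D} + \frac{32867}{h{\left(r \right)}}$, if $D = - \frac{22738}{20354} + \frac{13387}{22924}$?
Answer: $- \frac{72609257626991}{1515216658} \approx -47920.0$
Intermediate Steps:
$h{\left(L \right)} = \frac{134}{25}$ ($h{\left(L \right)} = \frac{-43 - 91}{-82 + 57} = - \frac{134}{-25} = \left(-134\right) \left(- \frac{1}{25}\right) = \frac{134}{25}$)
$D = - \frac{11307587}{21208868}$ ($D = \left(-22738\right) \frac{1}{20354} + 13387 \cdot \frac{1}{22924} = - \frac{11369}{10177} + \frac{1217}{2084} = - \frac{11307587}{21208868} \approx -0.53315$)
$\frac{28818}{D} + \frac{32867}{h{\left(r \right)}} = \frac{28818}{- \frac{11307587}{21208868}} + \frac{32867}{\frac{134}{25}} = 28818 \left(- \frac{21208868}{11307587}\right) + 32867 \cdot \frac{25}{134} = - \frac{611197158024}{11307587} + \frac{821675}{134} = - \frac{72609257626991}{1515216658}$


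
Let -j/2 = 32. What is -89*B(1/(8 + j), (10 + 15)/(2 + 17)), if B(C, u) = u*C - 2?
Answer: 191617/1064 ≈ 180.09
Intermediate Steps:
j = -64 (j = -2*32 = -64)
B(C, u) = -2 + C*u (B(C, u) = C*u - 2 = -2 + C*u)
-89*B(1/(8 + j), (10 + 15)/(2 + 17)) = -89*(-2 + ((10 + 15)/(2 + 17))/(8 - 64)) = -89*(-2 + (25/19)/(-56)) = -89*(-2 - 25/(56*19)) = -89*(-2 - 1/56*25/19) = -89*(-2 - 25/1064) = -89*(-2153/1064) = 191617/1064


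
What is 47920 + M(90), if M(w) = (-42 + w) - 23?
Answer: 47945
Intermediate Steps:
M(w) = -65 + w
47920 + M(90) = 47920 + (-65 + 90) = 47920 + 25 = 47945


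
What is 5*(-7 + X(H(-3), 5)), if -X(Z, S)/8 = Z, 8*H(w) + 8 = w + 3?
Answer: 5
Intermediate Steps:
H(w) = -5/8 + w/8 (H(w) = -1 + (w + 3)/8 = -1 + (3 + w)/8 = -1 + (3/8 + w/8) = -5/8 + w/8)
X(Z, S) = -8*Z
5*(-7 + X(H(-3), 5)) = 5*(-7 - 8*(-5/8 + (⅛)*(-3))) = 5*(-7 - 8*(-5/8 - 3/8)) = 5*(-7 - 8*(-1)) = 5*(-7 + 8) = 5*1 = 5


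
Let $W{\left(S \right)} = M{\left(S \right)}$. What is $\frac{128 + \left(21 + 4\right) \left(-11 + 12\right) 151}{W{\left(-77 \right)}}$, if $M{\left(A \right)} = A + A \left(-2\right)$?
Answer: $\frac{3903}{77} \approx 50.688$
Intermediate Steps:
$M{\left(A \right)} = - A$ ($M{\left(A \right)} = A - 2 A = - A$)
$W{\left(S \right)} = - S$
$\frac{128 + \left(21 + 4\right) \left(-11 + 12\right) 151}{W{\left(-77 \right)}} = \frac{128 + \left(21 + 4\right) \left(-11 + 12\right) 151}{\left(-1\right) \left(-77\right)} = \frac{128 + 25 \cdot 1 \cdot 151}{77} = \left(128 + 25 \cdot 151\right) \frac{1}{77} = \left(128 + 3775\right) \frac{1}{77} = 3903 \cdot \frac{1}{77} = \frac{3903}{77}$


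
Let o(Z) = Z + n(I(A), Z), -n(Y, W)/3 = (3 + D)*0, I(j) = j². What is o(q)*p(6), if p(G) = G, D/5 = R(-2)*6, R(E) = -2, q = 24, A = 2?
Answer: 144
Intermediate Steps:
D = -60 (D = 5*(-2*6) = 5*(-12) = -60)
n(Y, W) = 0 (n(Y, W) = -3*(3 - 60)*0 = -(-171)*0 = -3*0 = 0)
o(Z) = Z (o(Z) = Z + 0 = Z)
o(q)*p(6) = 24*6 = 144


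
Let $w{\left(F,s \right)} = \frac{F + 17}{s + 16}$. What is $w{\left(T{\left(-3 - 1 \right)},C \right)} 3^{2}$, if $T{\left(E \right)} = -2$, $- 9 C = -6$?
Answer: $\frac{81}{10} \approx 8.1$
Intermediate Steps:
$C = \frac{2}{3}$ ($C = \left(- \frac{1}{9}\right) \left(-6\right) = \frac{2}{3} \approx 0.66667$)
$w{\left(F,s \right)} = \frac{17 + F}{16 + s}$
$w{\left(T{\left(-3 - 1 \right)},C \right)} 3^{2} = \frac{17 - 2}{16 + \frac{2}{3}} \cdot 3^{2} = \frac{1}{\frac{50}{3}} \cdot 15 \cdot 9 = \frac{3}{50} \cdot 15 \cdot 9 = \frac{9}{10} \cdot 9 = \frac{81}{10}$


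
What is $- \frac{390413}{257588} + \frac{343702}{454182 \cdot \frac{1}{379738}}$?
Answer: $\frac{16809680498249761}{58495916508} \approx 2.8737 \cdot 10^{5}$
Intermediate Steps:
$- \frac{390413}{257588} + \frac{343702}{454182 \cdot \frac{1}{379738}} = \left(-390413\right) \frac{1}{257588} + \frac{343702}{454182 \cdot \frac{1}{379738}} = - \frac{390413}{257588} + \frac{343702}{\frac{227091}{189869}} = - \frac{390413}{257588} + 343702 \cdot \frac{189869}{227091} = - \frac{390413}{257588} + \frac{65258355038}{227091} = \frac{16809680498249761}{58495916508}$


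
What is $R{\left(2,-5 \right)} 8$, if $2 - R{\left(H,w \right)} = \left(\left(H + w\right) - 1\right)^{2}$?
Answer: $-112$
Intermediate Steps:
$R{\left(H,w \right)} = 2 - \left(-1 + H + w\right)^{2}$ ($R{\left(H,w \right)} = 2 - \left(\left(H + w\right) - 1\right)^{2} = 2 - \left(-1 + H + w\right)^{2}$)
$R{\left(2,-5 \right)} 8 = \left(2 - \left(-1 + 2 - 5\right)^{2}\right) 8 = \left(2 - \left(-4\right)^{2}\right) 8 = \left(2 - 16\right) 8 = \left(-14\right) 8 = -112$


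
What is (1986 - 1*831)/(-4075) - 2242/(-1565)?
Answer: 293143/255095 ≈ 1.1492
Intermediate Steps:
(1986 - 1*831)/(-4075) - 2242/(-1565) = (1986 - 831)*(-1/4075) - 2242*(-1/1565) = 1155*(-1/4075) + 2242/1565 = -231/815 + 2242/1565 = 293143/255095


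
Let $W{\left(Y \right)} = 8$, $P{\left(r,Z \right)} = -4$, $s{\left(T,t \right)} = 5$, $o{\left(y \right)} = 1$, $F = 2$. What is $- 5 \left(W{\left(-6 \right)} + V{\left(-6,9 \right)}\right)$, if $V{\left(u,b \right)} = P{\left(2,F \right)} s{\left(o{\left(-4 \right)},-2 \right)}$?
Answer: $60$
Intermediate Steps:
$V{\left(u,b \right)} = -20$ ($V{\left(u,b \right)} = \left(-4\right) 5 = -20$)
$- 5 \left(W{\left(-6 \right)} + V{\left(-6,9 \right)}\right) = - 5 \left(8 - 20\right) = \left(-5\right) \left(-12\right) = 60$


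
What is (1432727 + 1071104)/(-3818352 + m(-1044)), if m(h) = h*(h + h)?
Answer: -2503831/1638480 ≈ -1.5281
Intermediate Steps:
m(h) = 2*h² (m(h) = h*(2*h) = 2*h²)
(1432727 + 1071104)/(-3818352 + m(-1044)) = (1432727 + 1071104)/(-3818352 + 2*(-1044)²) = 2503831/(-3818352 + 2*1089936) = 2503831/(-3818352 + 2179872) = 2503831/(-1638480) = 2503831*(-1/1638480) = -2503831/1638480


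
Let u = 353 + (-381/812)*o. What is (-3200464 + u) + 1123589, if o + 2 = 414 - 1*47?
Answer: -1686274929/812 ≈ -2.0767e+6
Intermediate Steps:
o = 365 (o = -2 + (414 - 1*47) = -2 + (414 - 47) = -2 + 367 = 365)
u = 147571/812 (u = 353 - 381/812*365 = 353 - 139065/812 = 147571/812 ≈ 181.74)
(-3200464 + u) + 1123589 = (-3200464 + 147571/812) + 1123589 = -2598629197/812 + 1123589 = -1686274929/812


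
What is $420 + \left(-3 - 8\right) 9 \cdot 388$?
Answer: $-37992$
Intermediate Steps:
$420 + \left(-3 - 8\right) 9 \cdot 388 = 420 + \left(-11\right) 9 \cdot 388 = 420 - 38412 = -37992$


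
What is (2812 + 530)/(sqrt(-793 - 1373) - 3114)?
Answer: -1734498/1616527 - 10583*I*sqrt(6)/1616527 ≈ -1.073 - 0.016036*I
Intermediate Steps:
(2812 + 530)/(sqrt(-793 - 1373) - 3114) = 3342/(sqrt(-2166) - 3114) = 3342/(19*I*sqrt(6) - 3114) = 3342/(-3114 + 19*I*sqrt(6))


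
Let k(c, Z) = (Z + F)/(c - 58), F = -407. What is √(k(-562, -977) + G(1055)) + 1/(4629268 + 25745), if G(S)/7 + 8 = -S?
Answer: 1/4655013 + 11*I*√1476995/155 ≈ 2.1482e-7 + 86.248*I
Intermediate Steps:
G(S) = -56 - 7*S (G(S) = -56 + 7*(-S) = -56 - 7*S)
k(c, Z) = (-407 + Z)/(-58 + c) (k(c, Z) = (Z - 407)/(c - 58) = (-407 + Z)/(-58 + c))
√(k(-562, -977) + G(1055)) + 1/(4629268 + 25745) = √((-407 - 977)/(-58 - 562) + (-56 - 7*1055)) + 1/(4629268 + 25745) = √(-1384/(-620) + (-56 - 7385)) + 1/4655013 = √(-1/620*(-1384) - 7441) + 1/4655013 = √(346/155 - 7441) + 1/4655013 = √(-1153009/155) + 1/4655013 = 11*I*√1476995/155 + 1/4655013 = 1/4655013 + 11*I*√1476995/155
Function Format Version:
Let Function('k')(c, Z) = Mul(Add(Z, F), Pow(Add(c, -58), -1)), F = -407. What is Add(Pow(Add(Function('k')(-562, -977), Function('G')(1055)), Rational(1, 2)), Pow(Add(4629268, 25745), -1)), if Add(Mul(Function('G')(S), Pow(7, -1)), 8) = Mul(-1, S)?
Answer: Add(Rational(1, 4655013), Mul(Rational(11, 155), I, Pow(1476995, Rational(1, 2)))) ≈ Add(2.1482e-7, Mul(86.248, I))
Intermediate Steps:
Function('G')(S) = Add(-56, Mul(-7, S)) (Function('G')(S) = Add(-56, Mul(7, Mul(-1, S))) = Add(-56, Mul(-7, S)))
Function('k')(c, Z) = Mul(Pow(Add(-58, c), -1), Add(-407, Z)) (Function('k')(c, Z) = Mul(Add(Z, -407), Pow(Add(c, -58), -1)) = Mul(Add(-407, Z), Pow(Add(-58, c), -1)) = Mul(Pow(Add(-58, c), -1), Add(-407, Z)))
Add(Pow(Add(Function('k')(-562, -977), Function('G')(1055)), Rational(1, 2)), Pow(Add(4629268, 25745), -1)) = Add(Pow(Add(Mul(Pow(Add(-58, -562), -1), Add(-407, -977)), Add(-56, Mul(-7, 1055))), Rational(1, 2)), Pow(Add(4629268, 25745), -1)) = Add(Pow(Add(Mul(Pow(-620, -1), -1384), Add(-56, -7385)), Rational(1, 2)), Pow(4655013, -1)) = Add(Pow(Add(Mul(Rational(-1, 620), -1384), -7441), Rational(1, 2)), Rational(1, 4655013)) = Add(Pow(Add(Rational(346, 155), -7441), Rational(1, 2)), Rational(1, 4655013)) = Add(Pow(Rational(-1153009, 155), Rational(1, 2)), Rational(1, 4655013)) = Add(Mul(Rational(11, 155), I, Pow(1476995, Rational(1, 2))), Rational(1, 4655013)) = Add(Rational(1, 4655013), Mul(Rational(11, 155), I, Pow(1476995, Rational(1, 2))))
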